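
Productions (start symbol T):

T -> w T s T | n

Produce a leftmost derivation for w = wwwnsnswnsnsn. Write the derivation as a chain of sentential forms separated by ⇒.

T ⇒ wTsT ⇒ wwTsTsT ⇒ wwwTsTsTsT ⇒ wwwnsTsTsT ⇒ wwwnsnsTsT ⇒ wwwnsnswTsTsT ⇒ wwwnsnswnsTsT ⇒ wwwnsnswnsnsT ⇒ wwwnsnswnsnsn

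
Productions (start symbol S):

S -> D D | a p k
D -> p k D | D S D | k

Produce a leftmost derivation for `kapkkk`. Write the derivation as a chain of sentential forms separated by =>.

S => DD   [S -> D D]
DD => DSDD   [D -> D S D]
DSDD => kSDD   [D -> k]
kSDD => kapkDD   [S -> a p k]
kapkDD => kapkkD   [D -> k]
kapkkD => kapkkk   [D -> k]

S => DD => DSDD => kSDD => kapkDD => kapkkD => kapkkk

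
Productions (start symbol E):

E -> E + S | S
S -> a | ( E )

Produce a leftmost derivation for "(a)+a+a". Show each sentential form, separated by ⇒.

E ⇒ E+S ⇒ E+S+S ⇒ S+S+S ⇒ (E)+S+S ⇒ (S)+S+S ⇒ (a)+S+S ⇒ (a)+a+S ⇒ (a)+a+a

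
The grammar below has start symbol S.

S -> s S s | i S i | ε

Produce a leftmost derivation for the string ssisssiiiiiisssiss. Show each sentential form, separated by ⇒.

S ⇒ sSs ⇒ ssSss ⇒ ssiSiss ⇒ ssisSsiss ⇒ ssissSssiss ⇒ ssisssSsssiss ⇒ ssisssiSisssiss ⇒ ssisssiiSiisssiss ⇒ ssisssiiiSiiisssiss ⇒ ssisssiiiiiisssiss

S ⇒ sSs   [S -> s S s]
sSs ⇒ ssSss   [S -> s S s]
ssSss ⇒ ssiSiss   [S -> i S i]
ssiSiss ⇒ ssisSsiss   [S -> s S s]
ssisSsiss ⇒ ssissSssiss   [S -> s S s]
ssissSssiss ⇒ ssisssSsssiss   [S -> s S s]
ssisssSsssiss ⇒ ssisssiSisssiss   [S -> i S i]
ssisssiSisssiss ⇒ ssisssiiSiisssiss   [S -> i S i]
ssisssiiSiisssiss ⇒ ssisssiiiSiiisssiss   [S -> i S i]
ssisssiiiSiiisssiss ⇒ ssisssiiiiiisssiss   [S -> ε]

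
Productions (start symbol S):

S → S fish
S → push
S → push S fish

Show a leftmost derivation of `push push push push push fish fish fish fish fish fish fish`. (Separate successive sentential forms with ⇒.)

S ⇒ S fish   [S → S fish]
S fish ⇒ push S fish fish   [S → push S fish]
push S fish fish ⇒ push S fish fish fish   [S → S fish]
push S fish fish fish ⇒ push push S fish fish fish fish   [S → push S fish]
push push S fish fish fish fish ⇒ push push push S fish fish fish fish fish   [S → push S fish]
push push push S fish fish fish fish fish ⇒ push push push push S fish fish fish fish fish fish   [S → push S fish]
push push push push S fish fish fish fish fish fish ⇒ push push push push S fish fish fish fish fish fish fish   [S → S fish]
push push push push S fish fish fish fish fish fish fish ⇒ push push push push push fish fish fish fish fish fish fish   [S → push]

S ⇒ S fish ⇒ push S fish fish ⇒ push S fish fish fish ⇒ push push S fish fish fish fish ⇒ push push push S fish fish fish fish fish ⇒ push push push push S fish fish fish fish fish fish ⇒ push push push push S fish fish fish fish fish fish fish ⇒ push push push push push fish fish fish fish fish fish fish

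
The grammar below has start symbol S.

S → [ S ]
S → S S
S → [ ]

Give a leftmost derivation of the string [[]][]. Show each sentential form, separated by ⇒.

S ⇒ SS   [S → S S]
SS ⇒ [S]S   [S → [ S ]]
[S]S ⇒ [[]]S   [S → [ ]]
[[]]S ⇒ [[]][]   [S → [ ]]

S ⇒ SS ⇒ [S]S ⇒ [[]]S ⇒ [[]][]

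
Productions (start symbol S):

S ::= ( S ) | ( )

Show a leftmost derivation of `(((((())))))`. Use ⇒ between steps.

S ⇒ (S)   [S ::= ( S )]
(S) ⇒ ((S))   [S ::= ( S )]
((S)) ⇒ (((S)))   [S ::= ( S )]
(((S))) ⇒ ((((S))))   [S ::= ( S )]
((((S)))) ⇒ (((((S)))))   [S ::= ( S )]
(((((S))))) ⇒ (((((())))))   [S ::= ( )]

S ⇒ (S) ⇒ ((S)) ⇒ (((S))) ⇒ ((((S)))) ⇒ (((((S))))) ⇒ (((((())))))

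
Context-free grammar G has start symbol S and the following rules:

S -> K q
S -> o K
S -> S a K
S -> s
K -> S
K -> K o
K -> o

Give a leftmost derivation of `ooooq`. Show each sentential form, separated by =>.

S=>Kq=>Koq=>Soq=>oKoq=>oSoq=>ooKoq=>ooooq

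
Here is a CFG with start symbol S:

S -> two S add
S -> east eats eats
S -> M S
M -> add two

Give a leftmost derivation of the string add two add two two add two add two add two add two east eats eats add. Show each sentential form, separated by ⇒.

S ⇒ M S ⇒ add two S ⇒ add two M S ⇒ add two add two S ⇒ add two add two two S add ⇒ add two add two two M S add ⇒ add two add two two add two S add ⇒ add two add two two add two M S add ⇒ add two add two two add two add two S add ⇒ add two add two two add two add two M S add ⇒ add two add two two add two add two add two S add ⇒ add two add two two add two add two add two M S add ⇒ add two add two two add two add two add two add two S add ⇒ add two add two two add two add two add two add two east eats eats add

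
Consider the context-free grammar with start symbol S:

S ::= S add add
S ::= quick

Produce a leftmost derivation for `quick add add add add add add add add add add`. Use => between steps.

S => S add add   [S ::= S add add]
S add add => S add add add add   [S ::= S add add]
S add add add add => S add add add add add add   [S ::= S add add]
S add add add add add add => S add add add add add add add add   [S ::= S add add]
S add add add add add add add add => S add add add add add add add add add add   [S ::= S add add]
S add add add add add add add add add add => quick add add add add add add add add add add   [S ::= quick]

S => S add add => S add add add add => S add add add add add add => S add add add add add add add add => S add add add add add add add add add add => quick add add add add add add add add add add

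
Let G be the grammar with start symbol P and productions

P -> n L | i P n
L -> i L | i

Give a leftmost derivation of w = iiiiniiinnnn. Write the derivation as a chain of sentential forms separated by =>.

P => iPn   [P -> i P n]
iPn => iiPnn   [P -> i P n]
iiPnn => iiiPnnn   [P -> i P n]
iiiPnnn => iiiiPnnnn   [P -> i P n]
iiiiPnnnn => iiiinLnnnn   [P -> n L]
iiiinLnnnn => iiiiniLnnnn   [L -> i L]
iiiiniLnnnn => iiiiniiLnnnn   [L -> i L]
iiiiniiLnnnn => iiiiniiinnnn   [L -> i]

P=>iPn=>iiPnn=>iiiPnnn=>iiiiPnnnn=>iiiinLnnnn=>iiiiniLnnnn=>iiiiniiLnnnn=>iiiiniiinnnn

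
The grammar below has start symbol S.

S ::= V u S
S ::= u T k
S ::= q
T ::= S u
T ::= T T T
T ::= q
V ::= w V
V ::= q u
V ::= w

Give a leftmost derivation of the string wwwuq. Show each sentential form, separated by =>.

S => VuS => wVuS => wwVuS => wwwuS => wwwuq

S => VuS   [S ::= V u S]
VuS => wVuS   [V ::= w V]
wVuS => wwVuS   [V ::= w V]
wwVuS => wwwuS   [V ::= w]
wwwuS => wwwuq   [S ::= q]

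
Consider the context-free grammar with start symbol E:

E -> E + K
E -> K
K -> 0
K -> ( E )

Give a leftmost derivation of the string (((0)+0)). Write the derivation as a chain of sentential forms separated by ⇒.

E ⇒ K ⇒ (E) ⇒ (K) ⇒ ((E)) ⇒ ((E+K)) ⇒ ((K+K)) ⇒ (((E)+K)) ⇒ (((K)+K)) ⇒ (((0)+K)) ⇒ (((0)+0))

E ⇒ K   [E -> K]
K ⇒ (E)   [K -> ( E )]
(E) ⇒ (K)   [E -> K]
(K) ⇒ ((E))   [K -> ( E )]
((E)) ⇒ ((E+K))   [E -> E + K]
((E+K)) ⇒ ((K+K))   [E -> K]
((K+K)) ⇒ (((E)+K))   [K -> ( E )]
(((E)+K)) ⇒ (((K)+K))   [E -> K]
(((K)+K)) ⇒ (((0)+K))   [K -> 0]
(((0)+K)) ⇒ (((0)+0))   [K -> 0]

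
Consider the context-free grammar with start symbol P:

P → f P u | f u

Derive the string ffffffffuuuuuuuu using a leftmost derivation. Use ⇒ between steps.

P ⇒ fPu ⇒ ffPuu ⇒ fffPuuu ⇒ ffffPuuuu ⇒ fffffPuuuuu ⇒ ffffffPuuuuuu ⇒ fffffffPuuuuuuu ⇒ ffffffffuuuuuuuu

P ⇒ fPu   [P → f P u]
fPu ⇒ ffPuu   [P → f P u]
ffPuu ⇒ fffPuuu   [P → f P u]
fffPuuu ⇒ ffffPuuuu   [P → f P u]
ffffPuuuu ⇒ fffffPuuuuu   [P → f P u]
fffffPuuuuu ⇒ ffffffPuuuuuu   [P → f P u]
ffffffPuuuuuu ⇒ fffffffPuuuuuuu   [P → f P u]
fffffffPuuuuuuu ⇒ ffffffffuuuuuuuu   [P → f u]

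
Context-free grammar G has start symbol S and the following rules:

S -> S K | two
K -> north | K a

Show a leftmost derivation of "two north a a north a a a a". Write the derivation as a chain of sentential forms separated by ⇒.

S ⇒ S K ⇒ S K K ⇒ two K K ⇒ two K a K ⇒ two K a a K ⇒ two north a a K ⇒ two north a a K a ⇒ two north a a K a a ⇒ two north a a K a a a ⇒ two north a a K a a a a ⇒ two north a a north a a a a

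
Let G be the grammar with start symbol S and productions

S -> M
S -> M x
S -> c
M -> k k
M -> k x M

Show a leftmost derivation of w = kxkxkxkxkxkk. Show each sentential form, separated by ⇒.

S ⇒ M   [S -> M]
M ⇒ kxM   [M -> k x M]
kxM ⇒ kxkxM   [M -> k x M]
kxkxM ⇒ kxkxkxM   [M -> k x M]
kxkxkxM ⇒ kxkxkxkxM   [M -> k x M]
kxkxkxkxM ⇒ kxkxkxkxkxM   [M -> k x M]
kxkxkxkxkxM ⇒ kxkxkxkxkxkk   [M -> k k]

S⇒M⇒kxM⇒kxkxM⇒kxkxkxM⇒kxkxkxkxM⇒kxkxkxkxkxM⇒kxkxkxkxkxkk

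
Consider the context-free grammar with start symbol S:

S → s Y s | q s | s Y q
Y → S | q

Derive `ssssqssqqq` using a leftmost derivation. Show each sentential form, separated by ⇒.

S ⇒ sYq   [S → s Y q]
sYq ⇒ sSq   [Y → S]
sSq ⇒ ssYqq   [S → s Y q]
ssYqq ⇒ ssSqq   [Y → S]
ssSqq ⇒ sssYqqq   [S → s Y q]
sssYqqq ⇒ sssSqqq   [Y → S]
sssSqqq ⇒ ssssYsqqq   [S → s Y s]
ssssYsqqq ⇒ ssssSsqqq   [Y → S]
ssssSsqqq ⇒ ssssqssqqq   [S → q s]

S ⇒ sYq ⇒ sSq ⇒ ssYqq ⇒ ssSqq ⇒ sssYqqq ⇒ sssSqqq ⇒ ssssYsqqq ⇒ ssssSsqqq ⇒ ssssqssqqq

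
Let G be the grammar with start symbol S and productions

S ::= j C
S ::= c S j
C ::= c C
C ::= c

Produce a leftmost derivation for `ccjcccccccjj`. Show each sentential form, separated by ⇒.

S ⇒ cSj ⇒ ccSjj ⇒ ccjCjj ⇒ ccjcCjj ⇒ ccjccCjj ⇒ ccjcccCjj ⇒ ccjccccCjj ⇒ ccjcccccCjj ⇒ ccjccccccCjj ⇒ ccjcccccccjj

S ⇒ cSj   [S ::= c S j]
cSj ⇒ ccSjj   [S ::= c S j]
ccSjj ⇒ ccjCjj   [S ::= j C]
ccjCjj ⇒ ccjcCjj   [C ::= c C]
ccjcCjj ⇒ ccjccCjj   [C ::= c C]
ccjccCjj ⇒ ccjcccCjj   [C ::= c C]
ccjcccCjj ⇒ ccjccccCjj   [C ::= c C]
ccjccccCjj ⇒ ccjcccccCjj   [C ::= c C]
ccjcccccCjj ⇒ ccjccccccCjj   [C ::= c C]
ccjccccccCjj ⇒ ccjcccccccjj   [C ::= c]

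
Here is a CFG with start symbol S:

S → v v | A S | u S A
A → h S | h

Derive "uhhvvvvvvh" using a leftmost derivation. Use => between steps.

S=>uSA=>uASA=>uhSSA=>uhASSA=>uhhSSSA=>uhhvvSSA=>uhhvvvvSA=>uhhvvvvvvA=>uhhvvvvvvh

S => uSA   [S → u S A]
uSA => uASA   [S → A S]
uASA => uhSSA   [A → h S]
uhSSA => uhASSA   [S → A S]
uhASSA => uhhSSSA   [A → h S]
uhhSSSA => uhhvvSSA   [S → v v]
uhhvvSSA => uhhvvvvSA   [S → v v]
uhhvvvvSA => uhhvvvvvvA   [S → v v]
uhhvvvvvvA => uhhvvvvvvh   [A → h]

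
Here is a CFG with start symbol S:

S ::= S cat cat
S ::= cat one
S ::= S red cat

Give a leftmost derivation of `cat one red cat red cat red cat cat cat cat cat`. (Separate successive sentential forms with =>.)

S => S cat cat => S cat cat cat cat => S red cat cat cat cat cat => S red cat red cat cat cat cat cat => S red cat red cat red cat cat cat cat cat => cat one red cat red cat red cat cat cat cat cat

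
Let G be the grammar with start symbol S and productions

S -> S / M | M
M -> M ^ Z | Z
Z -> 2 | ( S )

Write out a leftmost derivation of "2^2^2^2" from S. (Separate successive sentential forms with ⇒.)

S ⇒ M   [S -> M]
M ⇒ M^Z   [M -> M ^ Z]
M^Z ⇒ M^Z^Z   [M -> M ^ Z]
M^Z^Z ⇒ M^Z^Z^Z   [M -> M ^ Z]
M^Z^Z^Z ⇒ Z^Z^Z^Z   [M -> Z]
Z^Z^Z^Z ⇒ 2^Z^Z^Z   [Z -> 2]
2^Z^Z^Z ⇒ 2^2^Z^Z   [Z -> 2]
2^2^Z^Z ⇒ 2^2^2^Z   [Z -> 2]
2^2^2^Z ⇒ 2^2^2^2   [Z -> 2]

S⇒M⇒M^Z⇒M^Z^Z⇒M^Z^Z^Z⇒Z^Z^Z^Z⇒2^Z^Z^Z⇒2^2^Z^Z⇒2^2^2^Z⇒2^2^2^2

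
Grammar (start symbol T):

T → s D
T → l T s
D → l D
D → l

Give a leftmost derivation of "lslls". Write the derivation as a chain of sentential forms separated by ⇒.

T ⇒ lTs   [T → l T s]
lTs ⇒ lsDs   [T → s D]
lsDs ⇒ lslDs   [D → l D]
lslDs ⇒ lslls   [D → l]

T ⇒ lTs ⇒ lsDs ⇒ lslDs ⇒ lslls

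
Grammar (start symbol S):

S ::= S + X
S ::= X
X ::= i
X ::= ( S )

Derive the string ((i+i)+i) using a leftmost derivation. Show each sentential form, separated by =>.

S=>X=>(S)=>(S+X)=>(X+X)=>((S)+X)=>((S+X)+X)=>((X+X)+X)=>((i+X)+X)=>((i+i)+X)=>((i+i)+i)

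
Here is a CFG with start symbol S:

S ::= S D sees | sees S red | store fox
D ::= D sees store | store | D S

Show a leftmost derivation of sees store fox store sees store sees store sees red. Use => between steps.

S => sees S red => sees S D sees red => sees store fox D sees red => sees store fox D sees store sees red => sees store fox D sees store sees store sees red => sees store fox store sees store sees store sees red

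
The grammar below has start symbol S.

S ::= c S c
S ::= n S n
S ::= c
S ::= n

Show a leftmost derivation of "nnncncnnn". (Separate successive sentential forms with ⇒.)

S ⇒ nSn   [S ::= n S n]
nSn ⇒ nnSnn   [S ::= n S n]
nnSnn ⇒ nnnSnnn   [S ::= n S n]
nnnSnnn ⇒ nnncScnnn   [S ::= c S c]
nnncScnnn ⇒ nnncncnnn   [S ::= n]

S⇒nSn⇒nnSnn⇒nnnSnnn⇒nnncScnnn⇒nnncncnnn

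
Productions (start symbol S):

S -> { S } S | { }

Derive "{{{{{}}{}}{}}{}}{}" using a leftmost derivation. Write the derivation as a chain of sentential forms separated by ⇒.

S ⇒ {S}S ⇒ {{S}S}S ⇒ {{{S}S}S}S ⇒ {{{{S}S}S}S}S ⇒ {{{{{}}S}S}S}S ⇒ {{{{{}}{}}S}S}S ⇒ {{{{{}}{}}{}}S}S ⇒ {{{{{}}{}}{}}{}}S ⇒ {{{{{}}{}}{}}{}}{}

S ⇒ {S}S   [S -> { S } S]
{S}S ⇒ {{S}S}S   [S -> { S } S]
{{S}S}S ⇒ {{{S}S}S}S   [S -> { S } S]
{{{S}S}S}S ⇒ {{{{S}S}S}S}S   [S -> { S } S]
{{{{S}S}S}S}S ⇒ {{{{{}}S}S}S}S   [S -> { }]
{{{{{}}S}S}S}S ⇒ {{{{{}}{}}S}S}S   [S -> { }]
{{{{{}}{}}S}S}S ⇒ {{{{{}}{}}{}}S}S   [S -> { }]
{{{{{}}{}}{}}S}S ⇒ {{{{{}}{}}{}}{}}S   [S -> { }]
{{{{{}}{}}{}}{}}S ⇒ {{{{{}}{}}{}}{}}{}   [S -> { }]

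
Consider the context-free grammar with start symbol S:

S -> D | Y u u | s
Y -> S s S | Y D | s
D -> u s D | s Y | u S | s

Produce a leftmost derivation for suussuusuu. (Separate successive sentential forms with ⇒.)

S⇒Yuu⇒YDuu⇒SsSDuu⇒YuusSDuu⇒suusSDuu⇒suusYuuDuu⇒suussuuDuu⇒suussuusuu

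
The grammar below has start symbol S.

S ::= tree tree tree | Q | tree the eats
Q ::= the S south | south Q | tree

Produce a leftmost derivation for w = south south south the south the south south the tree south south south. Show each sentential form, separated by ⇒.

S ⇒ Q ⇒ south Q ⇒ south south Q ⇒ south south south Q ⇒ south south south the S south ⇒ south south south the Q south ⇒ south south south the south Q south ⇒ south south south the south the S south south ⇒ south south south the south the Q south south ⇒ south south south the south the south Q south south ⇒ south south south the south the south south Q south south ⇒ south south south the south the south south the S south south south ⇒ south south south the south the south south the Q south south south ⇒ south south south the south the south south the tree south south south

S ⇒ Q   [S ::= Q]
Q ⇒ south Q   [Q ::= south Q]
south Q ⇒ south south Q   [Q ::= south Q]
south south Q ⇒ south south south Q   [Q ::= south Q]
south south south Q ⇒ south south south the S south   [Q ::= the S south]
south south south the S south ⇒ south south south the Q south   [S ::= Q]
south south south the Q south ⇒ south south south the south Q south   [Q ::= south Q]
south south south the south Q south ⇒ south south south the south the S south south   [Q ::= the S south]
south south south the south the S south south ⇒ south south south the south the Q south south   [S ::= Q]
south south south the south the Q south south ⇒ south south south the south the south Q south south   [Q ::= south Q]
south south south the south the south Q south south ⇒ south south south the south the south south Q south south   [Q ::= south Q]
south south south the south the south south Q south south ⇒ south south south the south the south south the S south south south   [Q ::= the S south]
south south south the south the south south the S south south south ⇒ south south south the south the south south the Q south south south   [S ::= Q]
south south south the south the south south the Q south south south ⇒ south south south the south the south south the tree south south south   [Q ::= tree]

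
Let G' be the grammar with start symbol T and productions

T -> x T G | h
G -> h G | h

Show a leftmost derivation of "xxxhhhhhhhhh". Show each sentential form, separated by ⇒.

T ⇒ xTG   [T -> x T G]
xTG ⇒ xxTGG   [T -> x T G]
xxTGG ⇒ xxxTGGG   [T -> x T G]
xxxTGGG ⇒ xxxhGGG   [T -> h]
xxxhGGG ⇒ xxxhhGGG   [G -> h G]
xxxhhGGG ⇒ xxxhhhGGG   [G -> h G]
xxxhhhGGG ⇒ xxxhhhhGG   [G -> h]
xxxhhhhGG ⇒ xxxhhhhhGG   [G -> h G]
xxxhhhhhGG ⇒ xxxhhhhhhGG   [G -> h G]
xxxhhhhhhGG ⇒ xxxhhhhhhhG   [G -> h]
xxxhhhhhhhG ⇒ xxxhhhhhhhhG   [G -> h G]
xxxhhhhhhhhG ⇒ xxxhhhhhhhhh   [G -> h]

T⇒xTG⇒xxTGG⇒xxxTGGG⇒xxxhGGG⇒xxxhhGGG⇒xxxhhhGGG⇒xxxhhhhGG⇒xxxhhhhhGG⇒xxxhhhhhhGG⇒xxxhhhhhhhG⇒xxxhhhhhhhhG⇒xxxhhhhhhhhh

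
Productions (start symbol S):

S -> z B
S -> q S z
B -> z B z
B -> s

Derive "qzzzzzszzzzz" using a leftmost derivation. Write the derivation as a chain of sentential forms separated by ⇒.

S ⇒ qSz ⇒ qzBz ⇒ qzzBzz ⇒ qzzzBzzz ⇒ qzzzzBzzzz ⇒ qzzzzzBzzzzz ⇒ qzzzzzszzzzz

S ⇒ qSz   [S -> q S z]
qSz ⇒ qzBz   [S -> z B]
qzBz ⇒ qzzBzz   [B -> z B z]
qzzBzz ⇒ qzzzBzzz   [B -> z B z]
qzzzBzzz ⇒ qzzzzBzzzz   [B -> z B z]
qzzzzBzzzz ⇒ qzzzzzBzzzzz   [B -> z B z]
qzzzzzBzzzzz ⇒ qzzzzzszzzzz   [B -> s]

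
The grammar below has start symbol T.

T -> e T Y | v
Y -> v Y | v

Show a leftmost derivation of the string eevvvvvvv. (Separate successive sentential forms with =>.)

T => eTY   [T -> e T Y]
eTY => eeTYY   [T -> e T Y]
eeTYY => eevYY   [T -> v]
eevYY => eevvYY   [Y -> v Y]
eevvYY => eevvvY   [Y -> v]
eevvvY => eevvvvY   [Y -> v Y]
eevvvvY => eevvvvvY   [Y -> v Y]
eevvvvvY => eevvvvvvY   [Y -> v Y]
eevvvvvvY => eevvvvvvv   [Y -> v]

T=>eTY=>eeTYY=>eevYY=>eevvYY=>eevvvY=>eevvvvY=>eevvvvvY=>eevvvvvvY=>eevvvvvvv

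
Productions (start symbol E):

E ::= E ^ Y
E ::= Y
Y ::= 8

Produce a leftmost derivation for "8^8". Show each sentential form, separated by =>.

E => E^Y => Y^Y => 8^Y => 8^8

E => E^Y   [E ::= E ^ Y]
E^Y => Y^Y   [E ::= Y]
Y^Y => 8^Y   [Y ::= 8]
8^Y => 8^8   [Y ::= 8]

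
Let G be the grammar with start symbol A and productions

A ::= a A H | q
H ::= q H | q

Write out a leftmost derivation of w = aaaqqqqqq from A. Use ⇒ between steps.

A ⇒ aAH ⇒ aaAHH ⇒ aaaAHHH ⇒ aaaqHHH ⇒ aaaqqHHH ⇒ aaaqqqHHH ⇒ aaaqqqqHH ⇒ aaaqqqqqH ⇒ aaaqqqqqq

A ⇒ aAH   [A ::= a A H]
aAH ⇒ aaAHH   [A ::= a A H]
aaAHH ⇒ aaaAHHH   [A ::= a A H]
aaaAHHH ⇒ aaaqHHH   [A ::= q]
aaaqHHH ⇒ aaaqqHHH   [H ::= q H]
aaaqqHHH ⇒ aaaqqqHHH   [H ::= q H]
aaaqqqHHH ⇒ aaaqqqqHH   [H ::= q]
aaaqqqqHH ⇒ aaaqqqqqH   [H ::= q]
aaaqqqqqH ⇒ aaaqqqqqq   [H ::= q]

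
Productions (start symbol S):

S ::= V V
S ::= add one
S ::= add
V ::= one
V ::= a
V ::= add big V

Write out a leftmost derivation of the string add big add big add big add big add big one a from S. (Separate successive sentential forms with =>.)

S => V V   [S ::= V V]
V V => add big V V   [V ::= add big V]
add big V V => add big add big V V   [V ::= add big V]
add big add big V V => add big add big add big V V   [V ::= add big V]
add big add big add big V V => add big add big add big add big V V   [V ::= add big V]
add big add big add big add big V V => add big add big add big add big add big V V   [V ::= add big V]
add big add big add big add big add big V V => add big add big add big add big add big one V   [V ::= one]
add big add big add big add big add big one V => add big add big add big add big add big one a   [V ::= a]

S => V V => add big V V => add big add big V V => add big add big add big V V => add big add big add big add big V V => add big add big add big add big add big V V => add big add big add big add big add big one V => add big add big add big add big add big one a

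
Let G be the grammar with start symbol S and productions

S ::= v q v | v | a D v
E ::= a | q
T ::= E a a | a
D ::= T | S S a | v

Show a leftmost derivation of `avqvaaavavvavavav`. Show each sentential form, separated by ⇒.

S⇒aDv⇒aSSav⇒avqvSav⇒avqvaDvav⇒avqvaSSavav⇒avqvaaDvSavav⇒avqvaaTvSavav⇒avqvaaavSavav⇒avqvaaavaDvavav⇒avqvaaavaSSavavav⇒avqvaaavavSavavav⇒avqvaaavavvavavav

S ⇒ aDv   [S ::= a D v]
aDv ⇒ aSSav   [D ::= S S a]
aSSav ⇒ avqvSav   [S ::= v q v]
avqvSav ⇒ avqvaDvav   [S ::= a D v]
avqvaDvav ⇒ avqvaSSavav   [D ::= S S a]
avqvaSSavav ⇒ avqvaaDvSavav   [S ::= a D v]
avqvaaDvSavav ⇒ avqvaaTvSavav   [D ::= T]
avqvaaTvSavav ⇒ avqvaaavSavav   [T ::= a]
avqvaaavSavav ⇒ avqvaaavaDvavav   [S ::= a D v]
avqvaaavaDvavav ⇒ avqvaaavaSSavavav   [D ::= S S a]
avqvaaavaSSavavav ⇒ avqvaaavavSavavav   [S ::= v]
avqvaaavavSavavav ⇒ avqvaaavavvavavav   [S ::= v]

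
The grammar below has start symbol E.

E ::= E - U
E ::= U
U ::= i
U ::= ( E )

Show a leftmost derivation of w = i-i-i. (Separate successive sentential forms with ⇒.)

E ⇒ E-U   [E ::= E - U]
E-U ⇒ E-U-U   [E ::= E - U]
E-U-U ⇒ U-U-U   [E ::= U]
U-U-U ⇒ i-U-U   [U ::= i]
i-U-U ⇒ i-i-U   [U ::= i]
i-i-U ⇒ i-i-i   [U ::= i]

E⇒E-U⇒E-U-U⇒U-U-U⇒i-U-U⇒i-i-U⇒i-i-i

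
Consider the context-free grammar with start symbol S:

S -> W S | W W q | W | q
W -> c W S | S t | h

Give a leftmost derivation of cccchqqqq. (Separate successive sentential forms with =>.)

S => W   [S -> W]
W => cWS   [W -> c W S]
cWS => ccWSS   [W -> c W S]
ccWSS => cccWSSS   [W -> c W S]
cccWSSS => ccccWSSSS   [W -> c W S]
ccccWSSSS => cccchSSSS   [W -> h]
cccchSSSS => cccchqSSS   [S -> q]
cccchqSSS => cccchqqSS   [S -> q]
cccchqqSS => cccchqqqS   [S -> q]
cccchqqqS => cccchqqqq   [S -> q]

S => W => cWS => ccWSS => cccWSSS => ccccWSSSS => cccchSSSS => cccchqSSS => cccchqqSS => cccchqqqS => cccchqqqq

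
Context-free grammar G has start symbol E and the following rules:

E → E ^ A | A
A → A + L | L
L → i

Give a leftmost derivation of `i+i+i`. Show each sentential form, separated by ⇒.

E ⇒ A   [E → A]
A ⇒ A+L   [A → A + L]
A+L ⇒ A+L+L   [A → A + L]
A+L+L ⇒ L+L+L   [A → L]
L+L+L ⇒ i+L+L   [L → i]
i+L+L ⇒ i+i+L   [L → i]
i+i+L ⇒ i+i+i   [L → i]

E ⇒ A ⇒ A+L ⇒ A+L+L ⇒ L+L+L ⇒ i+L+L ⇒ i+i+L ⇒ i+i+i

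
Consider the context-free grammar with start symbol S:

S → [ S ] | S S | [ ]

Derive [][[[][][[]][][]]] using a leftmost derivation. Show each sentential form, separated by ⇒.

S ⇒ SS ⇒ []S ⇒ [][S] ⇒ [][[S]] ⇒ [][[SS]] ⇒ [][[SSS]] ⇒ [][[SSSS]] ⇒ [][[[]SSS]] ⇒ [][[[]SSSS]] ⇒ [][[[][]SSS]] ⇒ [][[[][][S]SS]] ⇒ [][[[][][[]]SS]] ⇒ [][[[][][[]][]S]] ⇒ [][[[][][[]][][]]]

S ⇒ SS   [S → S S]
SS ⇒ []S   [S → [ ]]
[]S ⇒ [][S]   [S → [ S ]]
[][S] ⇒ [][[S]]   [S → [ S ]]
[][[S]] ⇒ [][[SS]]   [S → S S]
[][[SS]] ⇒ [][[SSS]]   [S → S S]
[][[SSS]] ⇒ [][[SSSS]]   [S → S S]
[][[SSSS]] ⇒ [][[[]SSS]]   [S → [ ]]
[][[[]SSS]] ⇒ [][[[]SSSS]]   [S → S S]
[][[[]SSSS]] ⇒ [][[[][]SSS]]   [S → [ ]]
[][[[][]SSS]] ⇒ [][[[][][S]SS]]   [S → [ S ]]
[][[[][][S]SS]] ⇒ [][[[][][[]]SS]]   [S → [ ]]
[][[[][][[]]SS]] ⇒ [][[[][][[]][]S]]   [S → [ ]]
[][[[][][[]][]S]] ⇒ [][[[][][[]][][]]]   [S → [ ]]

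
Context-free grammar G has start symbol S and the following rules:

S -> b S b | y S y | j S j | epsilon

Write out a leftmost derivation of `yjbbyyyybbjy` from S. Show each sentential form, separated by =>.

S => ySy => yjSjy => yjbSbjy => yjbbSbbjy => yjbbySybbjy => yjbbyySyybbjy => yjbbyyyybbjy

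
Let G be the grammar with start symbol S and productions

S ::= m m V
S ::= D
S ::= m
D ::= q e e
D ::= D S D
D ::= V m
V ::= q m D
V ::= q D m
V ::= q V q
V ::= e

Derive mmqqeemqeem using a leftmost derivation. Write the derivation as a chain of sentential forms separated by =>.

S => mmV => mmqDm => mmqDSDm => mmqqeeSDm => mmqqeemDm => mmqqeemqeem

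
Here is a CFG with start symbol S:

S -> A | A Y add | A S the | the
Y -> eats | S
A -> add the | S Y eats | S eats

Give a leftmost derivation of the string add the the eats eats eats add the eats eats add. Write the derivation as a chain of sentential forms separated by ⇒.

S ⇒ A Y add ⇒ add the Y add ⇒ add the S add ⇒ add the A add ⇒ add the S Y eats add ⇒ add the A Y add Y eats add ⇒ add the S Y eats Y add Y eats add ⇒ add the the Y eats Y add Y eats add ⇒ add the the eats eats Y add Y eats add ⇒ add the the eats eats eats add Y eats add ⇒ add the the eats eats eats add S eats add ⇒ add the the eats eats eats add A eats add ⇒ add the the eats eats eats add S eats eats add ⇒ add the the eats eats eats add the eats eats add

S ⇒ A Y add   [S -> A Y add]
A Y add ⇒ add the Y add   [A -> add the]
add the Y add ⇒ add the S add   [Y -> S]
add the S add ⇒ add the A add   [S -> A]
add the A add ⇒ add the S Y eats add   [A -> S Y eats]
add the S Y eats add ⇒ add the A Y add Y eats add   [S -> A Y add]
add the A Y add Y eats add ⇒ add the S Y eats Y add Y eats add   [A -> S Y eats]
add the S Y eats Y add Y eats add ⇒ add the the Y eats Y add Y eats add   [S -> the]
add the the Y eats Y add Y eats add ⇒ add the the eats eats Y add Y eats add   [Y -> eats]
add the the eats eats Y add Y eats add ⇒ add the the eats eats eats add Y eats add   [Y -> eats]
add the the eats eats eats add Y eats add ⇒ add the the eats eats eats add S eats add   [Y -> S]
add the the eats eats eats add S eats add ⇒ add the the eats eats eats add A eats add   [S -> A]
add the the eats eats eats add A eats add ⇒ add the the eats eats eats add S eats eats add   [A -> S eats]
add the the eats eats eats add S eats eats add ⇒ add the the eats eats eats add the eats eats add   [S -> the]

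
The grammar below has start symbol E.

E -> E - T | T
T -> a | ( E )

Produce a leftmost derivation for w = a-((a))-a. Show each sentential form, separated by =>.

E => E-T   [E -> E - T]
E-T => E-T-T   [E -> E - T]
E-T-T => T-T-T   [E -> T]
T-T-T => a-T-T   [T -> a]
a-T-T => a-(E)-T   [T -> ( E )]
a-(E)-T => a-(T)-T   [E -> T]
a-(T)-T => a-((E))-T   [T -> ( E )]
a-((E))-T => a-((T))-T   [E -> T]
a-((T))-T => a-((a))-T   [T -> a]
a-((a))-T => a-((a))-a   [T -> a]

E=>E-T=>E-T-T=>T-T-T=>a-T-T=>a-(E)-T=>a-(T)-T=>a-((E))-T=>a-((T))-T=>a-((a))-T=>a-((a))-a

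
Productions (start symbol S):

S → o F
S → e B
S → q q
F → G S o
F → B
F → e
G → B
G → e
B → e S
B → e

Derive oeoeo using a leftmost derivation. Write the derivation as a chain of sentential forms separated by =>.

S => oF => oGSo => oeSo => oeoFo => oeoBo => oeoeo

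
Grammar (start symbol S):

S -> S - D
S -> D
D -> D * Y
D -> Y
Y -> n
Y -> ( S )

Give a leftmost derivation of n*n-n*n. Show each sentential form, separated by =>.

S => S-D => D-D => D*Y-D => Y*Y-D => n*Y-D => n*n-D => n*n-D*Y => n*n-Y*Y => n*n-n*Y => n*n-n*n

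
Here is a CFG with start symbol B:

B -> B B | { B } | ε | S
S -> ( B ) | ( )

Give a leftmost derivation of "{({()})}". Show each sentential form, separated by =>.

B => {B} => {BB} => {SB} => {(B)B} => {(BB)B} => {(BBB)B} => {({B}BB)B} => {({S}BB)B} => {({()}BB)B} => {({()}B)B} => {({()})B} => {({()})}

B => {B}   [B -> { B }]
{B} => {BB}   [B -> B B]
{BB} => {SB}   [B -> S]
{SB} => {(B)B}   [S -> ( B )]
{(B)B} => {(BB)B}   [B -> B B]
{(BB)B} => {(BBB)B}   [B -> B B]
{(BBB)B} => {({B}BB)B}   [B -> { B }]
{({B}BB)B} => {({S}BB)B}   [B -> S]
{({S}BB)B} => {({()}BB)B}   [S -> ( )]
{({()}BB)B} => {({()}B)B}   [B -> ε]
{({()}B)B} => {({()})B}   [B -> ε]
{({()})B} => {({()})}   [B -> ε]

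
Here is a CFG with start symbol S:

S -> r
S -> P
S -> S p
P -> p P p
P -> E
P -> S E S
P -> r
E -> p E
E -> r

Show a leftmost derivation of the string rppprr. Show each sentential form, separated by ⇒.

S ⇒ P   [S -> P]
P ⇒ SES   [P -> S E S]
SES ⇒ rES   [S -> r]
rES ⇒ rpES   [E -> p E]
rpES ⇒ rppES   [E -> p E]
rppES ⇒ rpppES   [E -> p E]
rpppES ⇒ rppprS   [E -> r]
rppprS ⇒ rppprP   [S -> P]
rppprP ⇒ rppprr   [P -> r]

S⇒P⇒SES⇒rES⇒rpES⇒rppES⇒rpppES⇒rppprS⇒rppprP⇒rppprr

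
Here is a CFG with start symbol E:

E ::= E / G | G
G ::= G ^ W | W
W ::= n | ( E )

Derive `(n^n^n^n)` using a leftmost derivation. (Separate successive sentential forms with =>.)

E => G => W => (E) => (G) => (G^W) => (G^W^W) => (G^W^W^W) => (W^W^W^W) => (n^W^W^W) => (n^n^W^W) => (n^n^n^W) => (n^n^n^n)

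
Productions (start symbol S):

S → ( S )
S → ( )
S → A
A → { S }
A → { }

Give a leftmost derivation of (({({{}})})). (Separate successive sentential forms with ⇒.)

S ⇒ (S) ⇒ ((S)) ⇒ ((A)) ⇒ (({S})) ⇒ (({(S)})) ⇒ (({(A)})) ⇒ (({({S})})) ⇒ (({({A})})) ⇒ (({({{}})}))

S ⇒ (S)   [S → ( S )]
(S) ⇒ ((S))   [S → ( S )]
((S)) ⇒ ((A))   [S → A]
((A)) ⇒ (({S}))   [A → { S }]
(({S})) ⇒ (({(S)}))   [S → ( S )]
(({(S)})) ⇒ (({(A)}))   [S → A]
(({(A)})) ⇒ (({({S})}))   [A → { S }]
(({({S})})) ⇒ (({({A})}))   [S → A]
(({({A})})) ⇒ (({({{}})}))   [A → { }]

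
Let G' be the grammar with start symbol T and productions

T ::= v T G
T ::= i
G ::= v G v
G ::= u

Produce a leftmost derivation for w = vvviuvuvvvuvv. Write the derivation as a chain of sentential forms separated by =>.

T => vTG => vvTGG => vvvTGGG => vvviGGG => vvviuGG => vvviuvGvG => vvviuvuvG => vvviuvuvvGv => vvviuvuvvvGvv => vvviuvuvvvuvv

T => vTG   [T ::= v T G]
vTG => vvTGG   [T ::= v T G]
vvTGG => vvvTGGG   [T ::= v T G]
vvvTGGG => vvviGGG   [T ::= i]
vvviGGG => vvviuGG   [G ::= u]
vvviuGG => vvviuvGvG   [G ::= v G v]
vvviuvGvG => vvviuvuvG   [G ::= u]
vvviuvuvG => vvviuvuvvGv   [G ::= v G v]
vvviuvuvvGv => vvviuvuvvvGvv   [G ::= v G v]
vvviuvuvvvGvv => vvviuvuvvvuvv   [G ::= u]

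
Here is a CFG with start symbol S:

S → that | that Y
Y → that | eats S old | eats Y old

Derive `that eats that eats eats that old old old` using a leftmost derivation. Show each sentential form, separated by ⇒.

S ⇒ that Y   [S → that Y]
that Y ⇒ that eats S old   [Y → eats S old]
that eats S old ⇒ that eats that Y old   [S → that Y]
that eats that Y old ⇒ that eats that eats Y old old   [Y → eats Y old]
that eats that eats Y old old ⇒ that eats that eats eats Y old old old   [Y → eats Y old]
that eats that eats eats Y old old old ⇒ that eats that eats eats that old old old   [Y → that]

S ⇒ that Y ⇒ that eats S old ⇒ that eats that Y old ⇒ that eats that eats Y old old ⇒ that eats that eats eats Y old old old ⇒ that eats that eats eats that old old old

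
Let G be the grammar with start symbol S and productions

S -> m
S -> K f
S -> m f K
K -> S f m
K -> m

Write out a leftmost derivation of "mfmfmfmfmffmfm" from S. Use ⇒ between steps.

S ⇒ mfK   [S -> m f K]
mfK ⇒ mfSfm   [K -> S f m]
mfSfm ⇒ mfmfKfm   [S -> m f K]
mfmfKfm ⇒ mfmfSfmfm   [K -> S f m]
mfmfSfmfm ⇒ mfmfKffmfm   [S -> K f]
mfmfKffmfm ⇒ mfmfSfmffmfm   [K -> S f m]
mfmfSfmffmfm ⇒ mfmfmfKfmffmfm   [S -> m f K]
mfmfmfKfmffmfm ⇒ mfmfmfmfmffmfm   [K -> m]

S ⇒ mfK ⇒ mfSfm ⇒ mfmfKfm ⇒ mfmfSfmfm ⇒ mfmfKffmfm ⇒ mfmfSfmffmfm ⇒ mfmfmfKfmffmfm ⇒ mfmfmfmfmffmfm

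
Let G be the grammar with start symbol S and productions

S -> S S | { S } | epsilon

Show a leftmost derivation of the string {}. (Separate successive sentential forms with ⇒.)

S ⇒ SS ⇒ SSS ⇒ {S}SS ⇒ {}SS ⇒ {}S ⇒ {}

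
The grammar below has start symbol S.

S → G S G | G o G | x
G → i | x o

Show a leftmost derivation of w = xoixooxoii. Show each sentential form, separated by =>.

S => GSG => xoSG => xoGSGG => xoiSGG => xoiGoGGG => xoixooGGG => xoixooxoGG => xoixooxoiG => xoixooxoii

S => GSG   [S → G S G]
GSG => xoSG   [G → x o]
xoSG => xoGSGG   [S → G S G]
xoGSGG => xoiSGG   [G → i]
xoiSGG => xoiGoGGG   [S → G o G]
xoiGoGGG => xoixooGGG   [G → x o]
xoixooGGG => xoixooxoGG   [G → x o]
xoixooxoGG => xoixooxoiG   [G → i]
xoixooxoiG => xoixooxoii   [G → i]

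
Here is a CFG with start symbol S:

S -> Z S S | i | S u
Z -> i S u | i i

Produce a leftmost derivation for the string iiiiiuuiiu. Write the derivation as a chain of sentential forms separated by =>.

S => Su => ZSSu => iiSSu => iiiSu => iiiZSSu => iiiiSuSSu => iiiiSuuSSu => iiiiiuuSSu => iiiiiuuiSu => iiiiiuuiiu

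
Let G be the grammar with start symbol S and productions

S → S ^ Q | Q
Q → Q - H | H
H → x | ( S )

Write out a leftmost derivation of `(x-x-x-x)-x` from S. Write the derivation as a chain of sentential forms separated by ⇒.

S ⇒ Q   [S → Q]
Q ⇒ Q-H   [Q → Q - H]
Q-H ⇒ H-H   [Q → H]
H-H ⇒ (S)-H   [H → ( S )]
(S)-H ⇒ (Q)-H   [S → Q]
(Q)-H ⇒ (Q-H)-H   [Q → Q - H]
(Q-H)-H ⇒ (Q-H-H)-H   [Q → Q - H]
(Q-H-H)-H ⇒ (Q-H-H-H)-H   [Q → Q - H]
(Q-H-H-H)-H ⇒ (H-H-H-H)-H   [Q → H]
(H-H-H-H)-H ⇒ (x-H-H-H)-H   [H → x]
(x-H-H-H)-H ⇒ (x-x-H-H)-H   [H → x]
(x-x-H-H)-H ⇒ (x-x-x-H)-H   [H → x]
(x-x-x-H)-H ⇒ (x-x-x-x)-H   [H → x]
(x-x-x-x)-H ⇒ (x-x-x-x)-x   [H → x]

S ⇒ Q ⇒ Q-H ⇒ H-H ⇒ (S)-H ⇒ (Q)-H ⇒ (Q-H)-H ⇒ (Q-H-H)-H ⇒ (Q-H-H-H)-H ⇒ (H-H-H-H)-H ⇒ (x-H-H-H)-H ⇒ (x-x-H-H)-H ⇒ (x-x-x-H)-H ⇒ (x-x-x-x)-H ⇒ (x-x-x-x)-x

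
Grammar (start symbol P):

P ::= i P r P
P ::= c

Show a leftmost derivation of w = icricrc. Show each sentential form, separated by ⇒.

P⇒iPrP⇒icrP⇒icriPrP⇒icricrP⇒icricrc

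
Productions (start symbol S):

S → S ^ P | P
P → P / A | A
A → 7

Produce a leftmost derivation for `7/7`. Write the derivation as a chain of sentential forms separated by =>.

S => P   [S → P]
P => P/A   [P → P / A]
P/A => A/A   [P → A]
A/A => 7/A   [A → 7]
7/A => 7/7   [A → 7]

S => P => P/A => A/A => 7/A => 7/7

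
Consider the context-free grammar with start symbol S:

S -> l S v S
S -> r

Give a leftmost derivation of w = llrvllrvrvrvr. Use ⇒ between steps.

S ⇒ lSvS ⇒ llSvSvS ⇒ llrvSvS ⇒ llrvlSvSvS ⇒ llrvllSvSvSvS ⇒ llrvllrvSvSvS ⇒ llrvllrvrvSvS ⇒ llrvllrvrvrvS ⇒ llrvllrvrvrvr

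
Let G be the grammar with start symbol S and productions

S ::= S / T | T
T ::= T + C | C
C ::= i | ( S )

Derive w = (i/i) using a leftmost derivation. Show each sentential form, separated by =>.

S => T   [S ::= T]
T => C   [T ::= C]
C => (S)   [C ::= ( S )]
(S) => (S/T)   [S ::= S / T]
(S/T) => (T/T)   [S ::= T]
(T/T) => (C/T)   [T ::= C]
(C/T) => (i/T)   [C ::= i]
(i/T) => (i/C)   [T ::= C]
(i/C) => (i/i)   [C ::= i]

S => T => C => (S) => (S/T) => (T/T) => (C/T) => (i/T) => (i/C) => (i/i)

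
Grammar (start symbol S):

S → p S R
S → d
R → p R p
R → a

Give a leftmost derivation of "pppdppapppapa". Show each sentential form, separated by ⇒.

S ⇒ pSR ⇒ ppSRR ⇒ pppSRRR ⇒ pppdRRR ⇒ pppdpRpRR ⇒ pppdppRppRR ⇒ pppdppappRR ⇒ pppdppapppRpR ⇒ pppdppapppapR ⇒ pppdppapppapa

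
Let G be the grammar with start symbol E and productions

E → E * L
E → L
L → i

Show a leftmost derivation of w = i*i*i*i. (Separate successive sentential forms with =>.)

E => E*L => E*L*L => E*L*L*L => L*L*L*L => i*L*L*L => i*i*L*L => i*i*i*L => i*i*i*i

E => E*L   [E → E * L]
E*L => E*L*L   [E → E * L]
E*L*L => E*L*L*L   [E → E * L]
E*L*L*L => L*L*L*L   [E → L]
L*L*L*L => i*L*L*L   [L → i]
i*L*L*L => i*i*L*L   [L → i]
i*i*L*L => i*i*i*L   [L → i]
i*i*i*L => i*i*i*i   [L → i]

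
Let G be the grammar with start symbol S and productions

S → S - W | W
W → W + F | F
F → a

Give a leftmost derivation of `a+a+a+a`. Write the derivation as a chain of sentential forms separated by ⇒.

S⇒W⇒W+F⇒W+F+F⇒W+F+F+F⇒F+F+F+F⇒a+F+F+F⇒a+a+F+F⇒a+a+a+F⇒a+a+a+a

S ⇒ W   [S → W]
W ⇒ W+F   [W → W + F]
W+F ⇒ W+F+F   [W → W + F]
W+F+F ⇒ W+F+F+F   [W → W + F]
W+F+F+F ⇒ F+F+F+F   [W → F]
F+F+F+F ⇒ a+F+F+F   [F → a]
a+F+F+F ⇒ a+a+F+F   [F → a]
a+a+F+F ⇒ a+a+a+F   [F → a]
a+a+a+F ⇒ a+a+a+a   [F → a]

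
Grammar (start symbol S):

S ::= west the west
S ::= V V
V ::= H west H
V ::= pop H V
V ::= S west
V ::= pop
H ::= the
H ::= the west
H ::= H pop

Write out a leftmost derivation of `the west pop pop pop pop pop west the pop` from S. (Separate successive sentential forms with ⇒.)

S ⇒ V V ⇒ H west H V ⇒ H pop west H V ⇒ H pop pop west H V ⇒ H pop pop pop west H V ⇒ H pop pop pop pop west H V ⇒ H pop pop pop pop pop west H V ⇒ the west pop pop pop pop pop west H V ⇒ the west pop pop pop pop pop west the V ⇒ the west pop pop pop pop pop west the pop

S ⇒ V V   [S ::= V V]
V V ⇒ H west H V   [V ::= H west H]
H west H V ⇒ H pop west H V   [H ::= H pop]
H pop west H V ⇒ H pop pop west H V   [H ::= H pop]
H pop pop west H V ⇒ H pop pop pop west H V   [H ::= H pop]
H pop pop pop west H V ⇒ H pop pop pop pop west H V   [H ::= H pop]
H pop pop pop pop west H V ⇒ H pop pop pop pop pop west H V   [H ::= H pop]
H pop pop pop pop pop west H V ⇒ the west pop pop pop pop pop west H V   [H ::= the west]
the west pop pop pop pop pop west H V ⇒ the west pop pop pop pop pop west the V   [H ::= the]
the west pop pop pop pop pop west the V ⇒ the west pop pop pop pop pop west the pop   [V ::= pop]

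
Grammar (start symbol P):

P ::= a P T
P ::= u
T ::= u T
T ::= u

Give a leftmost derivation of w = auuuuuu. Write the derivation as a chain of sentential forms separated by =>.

P => aPT   [P ::= a P T]
aPT => auT   [P ::= u]
auT => auuT   [T ::= u T]
auuT => auuuT   [T ::= u T]
auuuT => auuuuT   [T ::= u T]
auuuuT => auuuuuT   [T ::= u T]
auuuuuT => auuuuuu   [T ::= u]

P => aPT => auT => auuT => auuuT => auuuuT => auuuuuT => auuuuuu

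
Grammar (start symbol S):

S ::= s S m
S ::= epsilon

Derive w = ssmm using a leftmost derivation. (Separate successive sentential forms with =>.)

S => sSm => ssSmm => ssmm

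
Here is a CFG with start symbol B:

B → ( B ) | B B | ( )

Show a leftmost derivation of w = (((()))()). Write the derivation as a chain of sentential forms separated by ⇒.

B ⇒ (B) ⇒ (BB) ⇒ ((B)B) ⇒ (((B))B) ⇒ (((()))B) ⇒ (((()))())

B ⇒ (B)   [B → ( B )]
(B) ⇒ (BB)   [B → B B]
(BB) ⇒ ((B)B)   [B → ( B )]
((B)B) ⇒ (((B))B)   [B → ( B )]
(((B))B) ⇒ (((()))B)   [B → ( )]
(((()))B) ⇒ (((()))())   [B → ( )]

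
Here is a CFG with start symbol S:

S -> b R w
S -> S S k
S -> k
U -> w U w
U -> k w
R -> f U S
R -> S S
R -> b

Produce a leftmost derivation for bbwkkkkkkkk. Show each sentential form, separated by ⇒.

S ⇒ SSk ⇒ SSkSk ⇒ SSkSkSk ⇒ SSkSkSkSk ⇒ bRwSkSkSkSk ⇒ bbwSkSkSkSk ⇒ bbwkkSkSkSk ⇒ bbwkkkkSkSk ⇒ bbwkkkkkkSk ⇒ bbwkkkkkkkk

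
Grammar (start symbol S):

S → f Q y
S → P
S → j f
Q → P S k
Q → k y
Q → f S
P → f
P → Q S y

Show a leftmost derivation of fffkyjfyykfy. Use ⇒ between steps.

S⇒P⇒QSy⇒PSkSy⇒fSkSy⇒ffQykSy⇒fffSykSy⇒fffPykSy⇒fffQSyykSy⇒fffkySyykSy⇒fffkyjfyykSy⇒fffkyjfyykPy⇒fffkyjfyykfy

S ⇒ P   [S → P]
P ⇒ QSy   [P → Q S y]
QSy ⇒ PSkSy   [Q → P S k]
PSkSy ⇒ fSkSy   [P → f]
fSkSy ⇒ ffQykSy   [S → f Q y]
ffQykSy ⇒ fffSykSy   [Q → f S]
fffSykSy ⇒ fffPykSy   [S → P]
fffPykSy ⇒ fffQSyykSy   [P → Q S y]
fffQSyykSy ⇒ fffkySyykSy   [Q → k y]
fffkySyykSy ⇒ fffkyjfyykSy   [S → j f]
fffkyjfyykSy ⇒ fffkyjfyykPy   [S → P]
fffkyjfyykPy ⇒ fffkyjfyykfy   [P → f]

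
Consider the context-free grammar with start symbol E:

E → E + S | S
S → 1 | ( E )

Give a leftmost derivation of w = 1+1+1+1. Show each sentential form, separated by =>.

E=>E+S=>E+S+S=>E+S+S+S=>S+S+S+S=>1+S+S+S=>1+1+S+S=>1+1+1+S=>1+1+1+1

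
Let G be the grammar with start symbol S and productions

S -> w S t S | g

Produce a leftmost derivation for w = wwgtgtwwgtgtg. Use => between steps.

S => wStS => wwStStS => wwgtStS => wwgtgtS => wwgtgtwStS => wwgtgtwwStStS => wwgtgtwwgtStS => wwgtgtwwgtgtS => wwgtgtwwgtgtg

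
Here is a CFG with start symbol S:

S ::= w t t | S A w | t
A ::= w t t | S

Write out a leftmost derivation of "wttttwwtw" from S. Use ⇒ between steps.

S⇒SAw⇒SAwAw⇒wttAwAw⇒wttSwAw⇒wttSAwwAw⇒wtttAwwAw⇒wtttSwwAw⇒wttttwwAw⇒wttttwwSw⇒wttttwwtw

S ⇒ SAw   [S ::= S A w]
SAw ⇒ SAwAw   [S ::= S A w]
SAwAw ⇒ wttAwAw   [S ::= w t t]
wttAwAw ⇒ wttSwAw   [A ::= S]
wttSwAw ⇒ wttSAwwAw   [S ::= S A w]
wttSAwwAw ⇒ wtttAwwAw   [S ::= t]
wtttAwwAw ⇒ wtttSwwAw   [A ::= S]
wtttSwwAw ⇒ wttttwwAw   [S ::= t]
wttttwwAw ⇒ wttttwwSw   [A ::= S]
wttttwwSw ⇒ wttttwwtw   [S ::= t]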